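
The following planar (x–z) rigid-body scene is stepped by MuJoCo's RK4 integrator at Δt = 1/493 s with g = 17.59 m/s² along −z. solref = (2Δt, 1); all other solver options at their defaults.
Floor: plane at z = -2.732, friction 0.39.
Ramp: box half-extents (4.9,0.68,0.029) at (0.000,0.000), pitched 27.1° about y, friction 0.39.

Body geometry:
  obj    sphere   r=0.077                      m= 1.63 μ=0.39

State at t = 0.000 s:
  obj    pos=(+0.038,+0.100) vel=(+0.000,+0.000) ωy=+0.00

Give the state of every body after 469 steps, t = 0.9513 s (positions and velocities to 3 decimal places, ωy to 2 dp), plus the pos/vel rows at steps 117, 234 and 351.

State at t = 0.9513 s:
  obj    pos=(+2.344,-1.080) vel=(+4.847,-2.480) ωy=+70.71

Key-timestep trajectory:
   step    t(s)  obj.x    obj.z    obj.vx   obj.vz 
    117  0.2373   +0.181  +0.026  +1.209  -0.619
    234  0.4746   +0.612  -0.194  +2.419  -1.238
    351  0.7120   +1.329  -0.561  +3.628  -1.856


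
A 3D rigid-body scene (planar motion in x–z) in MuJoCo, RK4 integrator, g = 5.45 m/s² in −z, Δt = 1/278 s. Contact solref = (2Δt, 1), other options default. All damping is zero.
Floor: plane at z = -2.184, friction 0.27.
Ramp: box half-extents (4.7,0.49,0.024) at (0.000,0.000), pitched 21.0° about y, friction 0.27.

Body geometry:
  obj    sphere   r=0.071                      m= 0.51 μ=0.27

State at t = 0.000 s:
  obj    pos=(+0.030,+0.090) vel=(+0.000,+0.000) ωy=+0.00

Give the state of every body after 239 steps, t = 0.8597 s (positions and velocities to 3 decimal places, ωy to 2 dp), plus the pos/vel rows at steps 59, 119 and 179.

State at t = 0.8597 s:
  obj    pos=(+0.511,-0.095) vel=(+1.120,-0.430) ωy=+16.89

Key-timestep trajectory:
   step    t(s)  obj.x    obj.z    obj.vx   obj.vz 
     59  0.2122   +0.059  +0.079  +0.276  -0.106
    119  0.4281   +0.149  +0.044  +0.558  -0.214
    179  0.6439   +0.300  -0.013  +0.839  -0.322


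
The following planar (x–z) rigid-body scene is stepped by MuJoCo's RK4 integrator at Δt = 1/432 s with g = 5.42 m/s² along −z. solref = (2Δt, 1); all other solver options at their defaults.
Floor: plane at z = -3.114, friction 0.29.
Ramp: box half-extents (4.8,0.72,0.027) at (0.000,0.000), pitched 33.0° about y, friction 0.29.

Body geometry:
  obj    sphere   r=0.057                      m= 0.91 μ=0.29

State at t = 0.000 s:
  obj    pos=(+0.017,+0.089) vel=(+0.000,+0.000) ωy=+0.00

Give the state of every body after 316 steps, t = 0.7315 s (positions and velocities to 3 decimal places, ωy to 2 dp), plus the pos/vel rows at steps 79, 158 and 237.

State at t = 0.7315 s:
  obj    pos=(+0.490,-0.218) vel=(+1.294,-0.840) ωy=+27.05

Key-timestep trajectory:
   step    t(s)  obj.x    obj.z    obj.vx   obj.vz 
     79  0.1829   +0.047  +0.070  +0.323  -0.210
    158  0.3657   +0.135  +0.012  +0.647  -0.420
    237  0.5486   +0.283  -0.084  +0.970  -0.630


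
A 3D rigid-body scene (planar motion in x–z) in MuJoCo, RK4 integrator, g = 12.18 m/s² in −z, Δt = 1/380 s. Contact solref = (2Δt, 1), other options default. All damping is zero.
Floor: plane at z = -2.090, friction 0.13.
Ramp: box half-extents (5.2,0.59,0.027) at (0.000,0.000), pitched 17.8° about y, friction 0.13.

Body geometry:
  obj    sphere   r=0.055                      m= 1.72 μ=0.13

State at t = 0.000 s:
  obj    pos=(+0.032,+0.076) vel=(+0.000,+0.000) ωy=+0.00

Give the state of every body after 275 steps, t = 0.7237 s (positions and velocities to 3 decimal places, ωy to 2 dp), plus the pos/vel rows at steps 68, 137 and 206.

State at t = 0.7237 s:
  obj    pos=(+0.695,-0.137) vel=(+1.833,-0.588) ωy=+34.99

Key-timestep trajectory:
   step    t(s)  obj.x    obj.z    obj.vx   obj.vz 
     68  0.1789   +0.073  +0.063  +0.453  -0.146
    137  0.3605   +0.197  +0.023  +0.913  -0.293
    206  0.5421   +0.404  -0.044  +1.373  -0.441


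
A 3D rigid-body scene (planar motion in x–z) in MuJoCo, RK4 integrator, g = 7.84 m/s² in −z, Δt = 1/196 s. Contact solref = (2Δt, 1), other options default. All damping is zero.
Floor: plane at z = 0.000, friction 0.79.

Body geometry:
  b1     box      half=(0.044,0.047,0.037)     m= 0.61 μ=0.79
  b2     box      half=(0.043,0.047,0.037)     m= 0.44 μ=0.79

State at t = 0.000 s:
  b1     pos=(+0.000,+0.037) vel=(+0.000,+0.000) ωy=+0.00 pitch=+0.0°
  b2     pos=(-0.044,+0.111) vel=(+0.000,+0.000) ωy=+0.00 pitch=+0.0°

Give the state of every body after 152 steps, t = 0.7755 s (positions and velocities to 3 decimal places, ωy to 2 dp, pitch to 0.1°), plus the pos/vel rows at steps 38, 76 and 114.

State at t = 0.7755 s:
  b1     pos=(+0.000,+0.037) vel=(+0.000,+0.000) ωy=+0.00 pitch=+0.0°
  b2     pos=(-0.089,+0.043) vel=(+0.001,+0.000) ωy=+0.01 pitch=-90.0°

Key-timestep trajectory:
   step    t(s)  b1.x    b1.z    b1.vx   b1.vz   b2.x    b2.z    b2.vx   b2.vz 
     38  0.1939   +0.000  +0.037  +0.000  +0.000   -0.045  +0.111  -0.008  +0.000
     76  0.3878   +0.000  +0.037  +0.000  +0.000   -0.050  +0.110  -0.068  -0.012
    114  0.5816   +0.000  +0.037  +0.000  +0.000   -0.083  +0.079  -0.231  -0.604


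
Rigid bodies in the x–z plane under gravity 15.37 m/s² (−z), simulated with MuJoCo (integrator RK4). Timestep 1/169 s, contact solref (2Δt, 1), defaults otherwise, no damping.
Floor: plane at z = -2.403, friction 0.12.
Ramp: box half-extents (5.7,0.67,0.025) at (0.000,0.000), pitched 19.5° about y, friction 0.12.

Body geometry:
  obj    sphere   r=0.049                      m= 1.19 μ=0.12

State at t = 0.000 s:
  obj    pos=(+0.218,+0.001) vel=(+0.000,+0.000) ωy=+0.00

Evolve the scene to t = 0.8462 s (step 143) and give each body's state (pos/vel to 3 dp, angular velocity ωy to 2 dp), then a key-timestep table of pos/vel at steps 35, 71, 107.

State at t = 0.8462 s:
  obj    pos=(+1.455,-0.437) vel=(+2.923,-1.035) ωy=+63.26

Key-timestep trajectory:
   step    t(s)  obj.x    obj.z    obj.vx   obj.vz 
     35  0.2071   +0.292  -0.025  +0.716  -0.253
     71  0.4201   +0.523  -0.107  +1.452  -0.514
    107  0.6331   +0.911  -0.244  +2.188  -0.775


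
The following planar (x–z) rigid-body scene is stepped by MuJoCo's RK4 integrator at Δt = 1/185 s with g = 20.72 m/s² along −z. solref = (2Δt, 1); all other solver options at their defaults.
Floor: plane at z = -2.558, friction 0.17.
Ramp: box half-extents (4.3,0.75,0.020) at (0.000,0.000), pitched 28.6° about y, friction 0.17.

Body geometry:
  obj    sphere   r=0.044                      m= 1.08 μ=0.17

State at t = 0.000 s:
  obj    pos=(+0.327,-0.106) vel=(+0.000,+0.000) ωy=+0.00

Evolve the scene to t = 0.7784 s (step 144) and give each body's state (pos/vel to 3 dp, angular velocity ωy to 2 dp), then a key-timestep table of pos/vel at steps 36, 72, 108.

State at t = 0.7784 s:
  obj    pos=(+2.212,-1.133) vel=(+4.842,-2.640) ωy=+125.27

Key-timestep trajectory:
   step    t(s)  obj.x    obj.z    obj.vx   obj.vz 
     36  0.1946   +0.445  -0.170  +1.211  -0.660
     72  0.3892   +0.799  -0.362  +2.421  -1.320
    108  0.5838   +1.387  -0.684  +3.632  -1.980


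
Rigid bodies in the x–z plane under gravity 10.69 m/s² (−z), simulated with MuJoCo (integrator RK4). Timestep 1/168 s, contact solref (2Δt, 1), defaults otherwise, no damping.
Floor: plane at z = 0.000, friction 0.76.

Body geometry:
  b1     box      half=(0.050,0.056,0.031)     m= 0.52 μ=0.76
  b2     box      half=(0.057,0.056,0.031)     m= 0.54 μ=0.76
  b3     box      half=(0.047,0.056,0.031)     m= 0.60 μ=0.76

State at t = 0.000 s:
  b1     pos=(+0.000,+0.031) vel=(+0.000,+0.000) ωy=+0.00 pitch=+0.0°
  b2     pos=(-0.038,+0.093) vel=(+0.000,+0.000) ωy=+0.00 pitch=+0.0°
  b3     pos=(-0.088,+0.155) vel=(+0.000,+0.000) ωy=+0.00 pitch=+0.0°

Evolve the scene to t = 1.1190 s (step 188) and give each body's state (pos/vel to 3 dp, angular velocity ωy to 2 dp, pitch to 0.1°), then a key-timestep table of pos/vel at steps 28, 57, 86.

State at t = 1.1190 s:
  b1     pos=(+0.000,+0.031) vel=(+0.000,+0.000) ωy=+0.00 pitch=+0.0°
  b2     pos=(-0.089,+0.057) vel=(+0.000,+0.000) ωy=+0.00 pitch=-90.0°
  b3     pos=(-0.267,+0.031) vel=(+0.000,+0.000) ωy=+0.00 pitch=+180.0°

Key-timestep trajectory:
   step    t(s)  b1.x    b1.z    b1.vx   b1.vz   b2.x    b2.z    b2.vx   b2.vz   b3.x    b3.z    b3.vx   b3.vz 
     28  0.1667   +0.000  +0.031  +0.001  +0.000   -0.050  +0.095  -0.180  +0.002   -0.120  +0.134  -0.398  -0.386
     57  0.3393   +0.000  +0.031  +0.000  +0.000   -0.091  +0.057  -0.021  +0.098   -0.199  +0.052  -0.286  +0.175
     86  0.5119   +0.000  +0.031  +0.000  +0.000   -0.089  +0.057  -0.001  +0.001   -0.241  +0.051  -0.326  -0.142


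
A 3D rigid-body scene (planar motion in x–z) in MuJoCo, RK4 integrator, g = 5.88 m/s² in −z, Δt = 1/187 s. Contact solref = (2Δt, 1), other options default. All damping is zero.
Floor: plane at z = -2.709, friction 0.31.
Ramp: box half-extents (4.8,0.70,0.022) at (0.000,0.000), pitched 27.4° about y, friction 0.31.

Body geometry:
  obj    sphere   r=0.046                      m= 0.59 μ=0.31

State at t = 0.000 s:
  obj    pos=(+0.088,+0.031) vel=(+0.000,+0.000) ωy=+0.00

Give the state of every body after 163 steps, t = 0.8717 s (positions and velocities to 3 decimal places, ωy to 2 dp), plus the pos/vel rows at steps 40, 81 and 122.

State at t = 0.8717 s:
  obj    pos=(+0.740,-0.307) vel=(+1.496,-0.775) ωy=+36.62

Key-timestep trajectory:
   step    t(s)  obj.x    obj.z    obj.vx   obj.vz 
     40  0.2139   +0.127  +0.011  +0.367  -0.190
     81  0.4332   +0.249  -0.052  +0.743  -0.385
    122  0.6524   +0.453  -0.158  +1.120  -0.580


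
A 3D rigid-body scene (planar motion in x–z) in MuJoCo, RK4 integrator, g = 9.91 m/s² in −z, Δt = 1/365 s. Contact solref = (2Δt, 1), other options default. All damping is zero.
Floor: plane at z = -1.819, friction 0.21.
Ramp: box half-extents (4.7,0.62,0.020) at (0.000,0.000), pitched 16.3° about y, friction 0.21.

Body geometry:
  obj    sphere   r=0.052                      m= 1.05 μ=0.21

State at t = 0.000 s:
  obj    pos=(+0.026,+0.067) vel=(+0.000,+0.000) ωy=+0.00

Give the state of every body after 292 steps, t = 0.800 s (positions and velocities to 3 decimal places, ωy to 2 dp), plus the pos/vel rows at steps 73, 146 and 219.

State at t = 0.800 s:
  obj    pos=(+0.636,-0.111) vel=(+1.526,-0.446) ωy=+30.56

Key-timestep trajectory:
   step    t(s)  obj.x    obj.z    obj.vx   obj.vz 
     73  0.2000   +0.064  +0.056  +0.381  -0.112
    146  0.4000   +0.179  +0.023  +0.763  -0.223
    219  0.6000   +0.369  -0.033  +1.144  -0.335


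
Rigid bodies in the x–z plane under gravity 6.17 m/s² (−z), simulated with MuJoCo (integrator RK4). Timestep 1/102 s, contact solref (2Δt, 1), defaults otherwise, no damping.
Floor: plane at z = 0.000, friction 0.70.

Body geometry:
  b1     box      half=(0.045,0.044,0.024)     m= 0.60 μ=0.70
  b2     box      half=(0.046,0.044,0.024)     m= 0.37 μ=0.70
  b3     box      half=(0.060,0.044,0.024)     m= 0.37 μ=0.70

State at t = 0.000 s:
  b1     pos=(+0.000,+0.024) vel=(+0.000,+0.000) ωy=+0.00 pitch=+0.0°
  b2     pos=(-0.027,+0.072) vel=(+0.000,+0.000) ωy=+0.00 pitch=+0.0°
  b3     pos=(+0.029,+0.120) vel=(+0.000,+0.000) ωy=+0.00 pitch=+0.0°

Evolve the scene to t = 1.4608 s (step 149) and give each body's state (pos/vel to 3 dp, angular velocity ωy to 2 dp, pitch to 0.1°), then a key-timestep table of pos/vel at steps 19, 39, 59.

State at t = 1.4608 s:
  b1     pos=(+0.000,+0.024) vel=(+0.000,+0.000) ωy=+0.00 pitch=+0.0°
  b2     pos=(-0.027,+0.072) vel=(+0.000,+0.000) ωy=+0.00 pitch=+0.0°
  b3     pos=(+0.181,+0.024) vel=(+0.000,+0.000) ωy=+0.00 pitch=+180.0°

Key-timestep trajectory:
   step    t(s)  b1.x    b1.z    b1.vx   b1.vz   b2.x    b2.z    b2.vx   b2.vz   b3.x    b3.z    b3.vx   b3.vz 
     19  0.1863   +0.000  +0.024  +0.000  +0.000   -0.027  +0.072  +0.000  +0.000   +0.041  +0.109  +0.121  -0.189
     39  0.3824   +0.000  +0.024  +0.000  +0.000   -0.027  +0.072  +0.000  +0.000   +0.100  +0.061  +0.322  +0.134
     59  0.5784   +0.000  +0.024  +0.000  +0.000   -0.027  +0.072  +0.000  +0.000   +0.167  +0.040  +0.387  -0.429


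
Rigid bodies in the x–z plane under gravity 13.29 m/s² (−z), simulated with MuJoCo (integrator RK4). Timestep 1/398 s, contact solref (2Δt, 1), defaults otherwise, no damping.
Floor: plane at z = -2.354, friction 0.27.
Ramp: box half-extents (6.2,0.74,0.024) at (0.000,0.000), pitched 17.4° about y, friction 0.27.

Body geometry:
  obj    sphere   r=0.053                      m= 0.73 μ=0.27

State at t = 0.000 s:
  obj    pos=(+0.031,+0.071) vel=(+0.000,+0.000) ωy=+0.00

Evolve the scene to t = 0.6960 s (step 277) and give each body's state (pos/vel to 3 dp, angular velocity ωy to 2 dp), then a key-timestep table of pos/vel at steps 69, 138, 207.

State at t = 0.6960 s:
  obj    pos=(+0.687,-0.135) vel=(+1.885,-0.591) ωy=+37.27

Key-timestep trajectory:
   step    t(s)  obj.x    obj.z    obj.vx   obj.vz 
     69  0.1734   +0.072  +0.058  +0.470  -0.147
    138  0.3467   +0.194  +0.020  +0.939  -0.294
    207  0.5201   +0.397  -0.044  +1.409  -0.442


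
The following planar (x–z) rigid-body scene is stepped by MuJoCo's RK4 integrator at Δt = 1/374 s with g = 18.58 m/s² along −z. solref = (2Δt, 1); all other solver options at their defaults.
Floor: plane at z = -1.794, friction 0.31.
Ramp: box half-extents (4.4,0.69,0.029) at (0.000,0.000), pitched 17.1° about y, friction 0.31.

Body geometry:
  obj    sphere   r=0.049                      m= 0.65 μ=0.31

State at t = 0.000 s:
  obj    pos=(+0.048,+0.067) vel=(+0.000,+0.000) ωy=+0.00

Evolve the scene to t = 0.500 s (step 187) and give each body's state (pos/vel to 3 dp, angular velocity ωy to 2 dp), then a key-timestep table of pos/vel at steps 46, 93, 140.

State at t = 0.500 s:
  obj    pos=(+0.514,-0.077) vel=(+1.865,-0.574) ωy=+39.81

Key-timestep trajectory:
   step    t(s)  obj.x    obj.z    obj.vx   obj.vz 
     46  0.1230   +0.076  +0.058  +0.459  -0.141
     93  0.2487   +0.163  +0.031  +0.928  -0.285
    140  0.3743   +0.309  -0.014  +1.396  -0.430


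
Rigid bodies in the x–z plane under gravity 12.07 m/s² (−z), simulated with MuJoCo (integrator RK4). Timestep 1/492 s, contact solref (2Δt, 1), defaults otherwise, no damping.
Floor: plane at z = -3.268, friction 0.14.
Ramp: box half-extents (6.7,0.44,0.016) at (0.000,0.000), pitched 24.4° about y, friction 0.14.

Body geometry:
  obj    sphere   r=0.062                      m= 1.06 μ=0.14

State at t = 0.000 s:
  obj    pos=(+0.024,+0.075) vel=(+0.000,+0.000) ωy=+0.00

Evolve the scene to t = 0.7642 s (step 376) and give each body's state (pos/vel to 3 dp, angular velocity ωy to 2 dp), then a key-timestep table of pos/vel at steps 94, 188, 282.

State at t = 0.7642 s:
  obj    pos=(+0.971,-0.355) vel=(+2.479,-1.124) ωy=+43.89

Key-timestep trajectory:
   step    t(s)  obj.x    obj.z    obj.vx   obj.vz 
     94  0.1911   +0.083  +0.048  +0.620  -0.281
    188  0.3821   +0.261  -0.033  +1.240  -0.562
    282  0.5732   +0.557  -0.167  +1.859  -0.843


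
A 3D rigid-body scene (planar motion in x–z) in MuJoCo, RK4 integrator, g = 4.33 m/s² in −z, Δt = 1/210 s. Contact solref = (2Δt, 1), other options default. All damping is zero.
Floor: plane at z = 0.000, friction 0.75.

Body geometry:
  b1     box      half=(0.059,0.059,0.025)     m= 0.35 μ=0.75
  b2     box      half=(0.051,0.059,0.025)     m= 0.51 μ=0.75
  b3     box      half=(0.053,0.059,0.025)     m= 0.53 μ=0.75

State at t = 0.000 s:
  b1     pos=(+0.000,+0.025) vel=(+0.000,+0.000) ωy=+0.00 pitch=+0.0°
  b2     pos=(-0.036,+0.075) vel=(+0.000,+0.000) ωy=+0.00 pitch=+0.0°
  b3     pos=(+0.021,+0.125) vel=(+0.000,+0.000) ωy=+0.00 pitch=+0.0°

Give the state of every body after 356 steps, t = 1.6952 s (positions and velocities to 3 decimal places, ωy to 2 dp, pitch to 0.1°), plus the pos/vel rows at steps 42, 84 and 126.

State at t = 1.6952 s:
  b1     pos=(+0.000,+0.025) vel=(+0.000,+0.000) ωy=+0.00 pitch=+0.0°
  b2     pos=(-0.036,+0.075) vel=(+0.000,+0.000) ωy=+0.00 pitch=+0.0°
  b3     pos=(+0.141,+0.025) vel=(+0.000,+0.000) ωy=+0.00 pitch=+180.0°

Key-timestep trajectory:
   step    t(s)  b1.x    b1.z    b1.vx   b1.vz   b2.x    b2.z    b2.vx   b2.vz   b3.x    b3.z    b3.vx   b3.vz 
     42  0.2000   +0.000  +0.025  +0.000  +0.000   -0.036  +0.075  +0.000  +0.000   +0.029  +0.121  +0.089  -0.060
     84  0.4000   +0.000  +0.025  +0.000  +0.000   -0.036  +0.075  +0.000  +0.000   +0.055  +0.108  +0.162  -0.020
    126  0.6000   +0.000  +0.025  +0.000  +0.000   -0.036  +0.075  +0.000  +0.000   +0.100  +0.087  +0.276  -0.298


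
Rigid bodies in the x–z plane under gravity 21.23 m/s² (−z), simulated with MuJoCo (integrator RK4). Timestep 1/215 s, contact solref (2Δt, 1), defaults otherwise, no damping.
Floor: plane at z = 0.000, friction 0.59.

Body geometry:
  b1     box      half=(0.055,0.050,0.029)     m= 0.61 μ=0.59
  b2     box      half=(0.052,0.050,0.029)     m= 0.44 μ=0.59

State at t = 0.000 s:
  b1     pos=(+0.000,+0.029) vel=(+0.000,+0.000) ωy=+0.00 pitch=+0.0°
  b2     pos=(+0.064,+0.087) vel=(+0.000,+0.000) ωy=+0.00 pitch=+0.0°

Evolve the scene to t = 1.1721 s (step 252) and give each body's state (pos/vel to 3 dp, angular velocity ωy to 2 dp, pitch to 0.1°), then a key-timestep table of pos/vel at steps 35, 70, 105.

State at t = 1.1721 s:
  b1     pos=(+0.000,+0.029) vel=(+0.000,+0.000) ωy=+0.00 pitch=+0.0°
  b2     pos=(+0.115,+0.052) vel=(+0.000,+0.000) ωy=+0.00 pitch=+90.0°

Key-timestep trajectory:
   step    t(s)  b1.x    b1.z    b1.vx   b1.vz   b2.x    b2.z    b2.vx   b2.vz 
     35  0.1628   +0.000  +0.029  +0.000  +0.000   +0.103  +0.057  +0.538  -0.105
     70  0.3256   +0.000  +0.029  +0.000  +0.000   +0.134  +0.059  -0.066  -0.011
    105  0.4884   +0.000  +0.029  +0.000  +0.000   +0.111  +0.054  +0.160  -0.073


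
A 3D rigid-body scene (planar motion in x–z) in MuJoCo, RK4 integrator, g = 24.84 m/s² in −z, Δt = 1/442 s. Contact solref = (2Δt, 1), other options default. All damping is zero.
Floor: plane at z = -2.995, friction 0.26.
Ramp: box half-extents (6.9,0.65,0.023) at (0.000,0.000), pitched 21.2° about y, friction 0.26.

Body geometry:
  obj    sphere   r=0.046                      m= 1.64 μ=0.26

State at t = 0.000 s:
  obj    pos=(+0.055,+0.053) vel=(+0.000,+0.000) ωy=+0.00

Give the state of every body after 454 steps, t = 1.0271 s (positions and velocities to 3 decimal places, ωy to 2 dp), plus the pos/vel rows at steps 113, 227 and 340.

State at t = 1.0271 s:
  obj    pos=(+3.211,-1.171) vel=(+6.144,-2.383) ωy=+143.26

Key-timestep trajectory:
   step    t(s)  obj.x    obj.z    obj.vx   obj.vz 
    113  0.2557   +0.250  -0.023  +1.529  -0.593
    227  0.5136   +0.844  -0.253  +3.072  -1.192
    340  0.7692   +1.825  -0.634  +4.602  -1.785


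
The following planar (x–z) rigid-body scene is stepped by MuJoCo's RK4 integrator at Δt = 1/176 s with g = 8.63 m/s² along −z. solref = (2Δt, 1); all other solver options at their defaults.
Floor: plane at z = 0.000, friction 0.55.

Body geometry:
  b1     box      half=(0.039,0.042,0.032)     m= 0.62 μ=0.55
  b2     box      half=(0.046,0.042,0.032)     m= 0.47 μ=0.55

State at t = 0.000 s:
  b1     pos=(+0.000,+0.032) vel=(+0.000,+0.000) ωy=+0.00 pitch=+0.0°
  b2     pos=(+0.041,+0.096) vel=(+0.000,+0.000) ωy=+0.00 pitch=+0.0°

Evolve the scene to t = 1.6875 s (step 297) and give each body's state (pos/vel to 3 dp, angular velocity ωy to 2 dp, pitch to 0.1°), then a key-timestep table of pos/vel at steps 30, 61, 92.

State at t = 1.6875 s:
  b1     pos=(+0.000,+0.032) vel=(+0.000,+0.000) ωy=+0.00 pitch=+0.0°
  b2     pos=(+0.084,+0.046) vel=(+0.000,+0.000) ωy=+0.00 pitch=+90.0°

Key-timestep trajectory:
   step    t(s)  b1.x    b1.z    b1.vx   b1.vz   b2.x    b2.z    b2.vx   b2.vz 
     30  0.1705   +0.000  +0.032  +0.000  +0.000   +0.046  +0.095  +0.079  -0.018
     61  0.3466   +0.000  +0.032  +0.000  +0.000   +0.077  +0.057  +0.230  -0.712
     92  0.5227   +0.000  +0.032  +0.000  +0.000   +0.085  +0.047  -0.182  -0.126


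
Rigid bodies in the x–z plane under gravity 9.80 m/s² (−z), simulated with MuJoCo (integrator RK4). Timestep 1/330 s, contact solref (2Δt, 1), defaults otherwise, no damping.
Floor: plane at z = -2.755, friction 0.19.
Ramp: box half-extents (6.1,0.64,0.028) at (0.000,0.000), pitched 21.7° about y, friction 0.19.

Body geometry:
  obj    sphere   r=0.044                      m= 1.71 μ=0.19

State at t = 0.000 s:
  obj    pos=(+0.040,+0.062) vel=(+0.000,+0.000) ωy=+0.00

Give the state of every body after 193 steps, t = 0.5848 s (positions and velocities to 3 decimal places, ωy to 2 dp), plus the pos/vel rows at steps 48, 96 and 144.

State at t = 0.5848 s:
  obj    pos=(+0.451,-0.102) vel=(+1.407,-0.560) ωy=+34.39

Key-timestep trajectory:
   step    t(s)  obj.x    obj.z    obj.vx   obj.vz 
     48  0.1455   +0.065  +0.051  +0.350  -0.139
     96  0.2909   +0.142  +0.021  +0.700  -0.278
    144  0.4364   +0.269  -0.030  +1.049  -0.418


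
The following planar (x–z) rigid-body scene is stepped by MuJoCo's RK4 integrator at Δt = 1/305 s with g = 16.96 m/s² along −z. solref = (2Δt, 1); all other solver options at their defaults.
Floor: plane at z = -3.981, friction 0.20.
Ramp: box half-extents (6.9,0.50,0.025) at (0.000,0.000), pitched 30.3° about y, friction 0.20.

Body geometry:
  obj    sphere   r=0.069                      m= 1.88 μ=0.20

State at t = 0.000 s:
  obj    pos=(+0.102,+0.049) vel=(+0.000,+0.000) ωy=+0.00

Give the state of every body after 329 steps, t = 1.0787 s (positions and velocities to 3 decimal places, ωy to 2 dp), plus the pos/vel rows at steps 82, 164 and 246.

State at t = 1.0787 s:
  obj    pos=(+3.173,-1.745) vel=(+5.693,-3.327) ωy=+95.53

Key-timestep trajectory:
   step    t(s)  obj.x    obj.z    obj.vx   obj.vz 
     82  0.2689   +0.293  -0.062  +1.419  -0.829
    164  0.5377   +0.865  -0.397  +2.838  -1.658
    246  0.8066   +1.819  -0.954  +4.257  -2.487


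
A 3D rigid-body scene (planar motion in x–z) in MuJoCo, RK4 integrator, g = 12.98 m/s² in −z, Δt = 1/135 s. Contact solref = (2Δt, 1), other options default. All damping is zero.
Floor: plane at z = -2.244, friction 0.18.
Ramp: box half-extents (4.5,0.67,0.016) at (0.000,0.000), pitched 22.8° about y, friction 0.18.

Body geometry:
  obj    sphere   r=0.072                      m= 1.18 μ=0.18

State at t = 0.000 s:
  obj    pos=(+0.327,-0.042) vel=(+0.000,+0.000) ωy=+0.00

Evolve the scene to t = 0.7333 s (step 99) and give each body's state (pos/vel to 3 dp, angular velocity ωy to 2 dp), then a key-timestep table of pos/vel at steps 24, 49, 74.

State at t = 0.7333 s:
  obj    pos=(+1.218,-0.417) vel=(+2.429,-1.021) ωy=+36.58

Key-timestep trajectory:
   step    t(s)  obj.x    obj.z    obj.vx   obj.vz 
     24  0.1778   +0.379  -0.064  +0.589  -0.248
     49  0.3630   +0.545  -0.134  +1.203  -0.506
     74  0.5481   +0.825  -0.251  +1.816  -0.763


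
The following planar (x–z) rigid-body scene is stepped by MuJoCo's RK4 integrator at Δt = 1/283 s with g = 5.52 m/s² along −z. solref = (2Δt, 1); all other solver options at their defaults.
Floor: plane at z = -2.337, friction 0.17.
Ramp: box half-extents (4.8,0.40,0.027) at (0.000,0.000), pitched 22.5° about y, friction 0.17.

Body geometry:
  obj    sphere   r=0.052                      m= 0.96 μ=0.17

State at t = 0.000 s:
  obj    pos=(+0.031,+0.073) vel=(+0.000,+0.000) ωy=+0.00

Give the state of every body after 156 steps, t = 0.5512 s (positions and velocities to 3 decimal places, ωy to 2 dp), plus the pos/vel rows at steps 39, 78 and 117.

State at t = 0.5512 s:
  obj    pos=(+0.243,-0.015) vel=(+0.769,-0.318) ωy=+15.99

Key-timestep trajectory:
   step    t(s)  obj.x    obj.z    obj.vx   obj.vz 
     39  0.1378   +0.044  +0.067  +0.192  -0.080
     78  0.2756   +0.084  +0.051  +0.384  -0.159
    117  0.4134   +0.150  +0.023  +0.576  -0.239


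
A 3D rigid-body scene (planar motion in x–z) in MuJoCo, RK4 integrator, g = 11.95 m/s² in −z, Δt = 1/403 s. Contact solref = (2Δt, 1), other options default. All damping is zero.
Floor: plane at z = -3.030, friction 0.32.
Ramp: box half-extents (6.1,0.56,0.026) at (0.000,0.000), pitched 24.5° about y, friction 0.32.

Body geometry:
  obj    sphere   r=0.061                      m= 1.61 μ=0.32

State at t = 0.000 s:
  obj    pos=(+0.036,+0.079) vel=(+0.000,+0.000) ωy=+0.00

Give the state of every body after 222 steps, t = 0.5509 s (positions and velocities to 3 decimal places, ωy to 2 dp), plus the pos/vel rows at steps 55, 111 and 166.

State at t = 0.5509 s:
  obj    pos=(+0.525,-0.144) vel=(+1.774,-0.809) ωy=+31.96

Key-timestep trajectory:
   step    t(s)  obj.x    obj.z    obj.vx   obj.vz 
     55  0.1365   +0.066  +0.065  +0.440  -0.200
    111  0.2754   +0.158  +0.023  +0.887  -0.404
    166  0.4119   +0.309  -0.045  +1.327  -0.605


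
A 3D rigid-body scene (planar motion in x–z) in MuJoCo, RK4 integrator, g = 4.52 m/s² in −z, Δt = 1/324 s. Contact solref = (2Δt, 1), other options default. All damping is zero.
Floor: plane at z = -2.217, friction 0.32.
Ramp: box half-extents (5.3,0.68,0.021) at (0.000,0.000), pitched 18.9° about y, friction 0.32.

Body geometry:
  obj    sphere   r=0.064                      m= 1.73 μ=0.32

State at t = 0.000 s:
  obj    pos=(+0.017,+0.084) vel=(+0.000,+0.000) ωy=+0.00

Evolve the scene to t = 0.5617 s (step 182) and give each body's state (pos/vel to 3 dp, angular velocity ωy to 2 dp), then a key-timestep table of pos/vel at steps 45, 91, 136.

State at t = 0.5617 s:
  obj    pos=(+0.173,+0.031) vel=(+0.556,-0.190) ωy=+9.18

Key-timestep trajectory:
   step    t(s)  obj.x    obj.z    obj.vx   obj.vz 
     45  0.1389   +0.027  +0.081  +0.137  -0.047
     91  0.2809   +0.056  +0.071  +0.278  -0.095
    136  0.4198   +0.104  +0.054  +0.415  -0.142


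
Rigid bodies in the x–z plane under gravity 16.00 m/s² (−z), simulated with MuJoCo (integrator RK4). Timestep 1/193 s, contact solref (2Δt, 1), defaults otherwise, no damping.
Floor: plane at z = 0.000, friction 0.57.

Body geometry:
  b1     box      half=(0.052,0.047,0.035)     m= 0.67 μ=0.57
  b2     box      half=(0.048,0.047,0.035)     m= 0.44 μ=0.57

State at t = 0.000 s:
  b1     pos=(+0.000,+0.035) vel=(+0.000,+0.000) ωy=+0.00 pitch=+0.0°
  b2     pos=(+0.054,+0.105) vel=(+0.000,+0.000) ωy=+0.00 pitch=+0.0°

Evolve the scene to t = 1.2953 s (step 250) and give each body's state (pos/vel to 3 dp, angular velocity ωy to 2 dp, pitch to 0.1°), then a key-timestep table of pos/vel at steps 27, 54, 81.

State at t = 1.2953 s:
  b1     pos=(+0.000,+0.035) vel=(+0.000,+0.000) ωy=+0.00 pitch=+0.0°
  b2     pos=(+0.101,+0.048) vel=(+0.000,+0.000) ωy=+0.00 pitch=+90.0°

Key-timestep trajectory:
   step    t(s)  b1.x    b1.z    b1.vx   b1.vz   b2.x    b2.z    b2.vx   b2.vz 
     27  0.1399   +0.000  +0.035  +0.000  +0.000   +0.061  +0.104  +0.124  -0.030
     54  0.2798   +0.000  +0.035  +0.000  +0.000   +0.097  +0.050  +0.535  -0.798
     81  0.4197   +0.000  +0.035  +0.000  +0.000   +0.099  +0.047  -0.148  +0.032


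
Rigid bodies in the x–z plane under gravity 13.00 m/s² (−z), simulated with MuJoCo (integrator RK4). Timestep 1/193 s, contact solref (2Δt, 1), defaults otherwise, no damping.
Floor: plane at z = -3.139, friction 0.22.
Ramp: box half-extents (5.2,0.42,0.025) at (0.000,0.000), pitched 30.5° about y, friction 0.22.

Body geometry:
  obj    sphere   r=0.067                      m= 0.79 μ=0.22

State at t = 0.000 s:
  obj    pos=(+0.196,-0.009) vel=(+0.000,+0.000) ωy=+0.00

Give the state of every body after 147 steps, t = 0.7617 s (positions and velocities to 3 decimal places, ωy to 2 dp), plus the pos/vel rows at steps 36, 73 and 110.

State at t = 0.7617 s:
  obj    pos=(+1.374,-0.703) vel=(+3.093,-1.822) ωy=+53.56

Key-timestep trajectory:
   step    t(s)  obj.x    obj.z    obj.vx   obj.vz 
     36  0.1865   +0.267  -0.050  +0.758  -0.446
     73  0.3782   +0.487  -0.180  +1.536  -0.905
    110  0.5699   +0.856  -0.397  +2.315  -1.364


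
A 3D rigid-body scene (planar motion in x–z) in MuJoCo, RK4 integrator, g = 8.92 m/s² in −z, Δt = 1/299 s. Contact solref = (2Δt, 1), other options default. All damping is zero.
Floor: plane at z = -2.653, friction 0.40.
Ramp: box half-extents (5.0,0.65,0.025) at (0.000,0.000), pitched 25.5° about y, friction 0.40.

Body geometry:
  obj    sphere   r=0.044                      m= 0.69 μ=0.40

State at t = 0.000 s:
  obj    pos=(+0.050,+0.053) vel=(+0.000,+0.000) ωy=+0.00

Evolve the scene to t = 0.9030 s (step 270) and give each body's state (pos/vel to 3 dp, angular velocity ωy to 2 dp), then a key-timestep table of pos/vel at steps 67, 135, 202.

State at t = 0.9030 s:
  obj    pos=(+1.059,-0.429) vel=(+2.236,-1.066) ωy=+56.29

Key-timestep trajectory:
   step    t(s)  obj.x    obj.z    obj.vx   obj.vz 
     67  0.2241   +0.112  +0.023  +0.555  -0.265
    135  0.4515   +0.302  -0.068  +1.118  -0.533
    202  0.6756   +0.615  -0.217  +1.673  -0.798


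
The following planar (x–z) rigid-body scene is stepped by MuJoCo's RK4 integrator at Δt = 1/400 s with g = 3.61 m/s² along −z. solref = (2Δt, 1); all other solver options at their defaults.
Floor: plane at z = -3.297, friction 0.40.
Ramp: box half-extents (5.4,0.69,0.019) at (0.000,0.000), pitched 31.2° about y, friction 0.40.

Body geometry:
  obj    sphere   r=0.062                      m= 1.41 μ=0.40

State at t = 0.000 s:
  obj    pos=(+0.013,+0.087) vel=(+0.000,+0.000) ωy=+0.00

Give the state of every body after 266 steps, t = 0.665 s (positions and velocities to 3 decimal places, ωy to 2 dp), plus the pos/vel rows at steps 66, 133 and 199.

State at t = 0.665 s:
  obj    pos=(+0.266,-0.066) vel=(+0.760,-0.460) ωy=+14.33

Key-timestep trajectory:
   step    t(s)  obj.x    obj.z    obj.vx   obj.vz 
     66  0.1650   +0.029  +0.077  +0.189  -0.114
    133  0.3325   +0.076  +0.049  +0.380  -0.230
    199  0.4975   +0.154  +0.001  +0.568  -0.344


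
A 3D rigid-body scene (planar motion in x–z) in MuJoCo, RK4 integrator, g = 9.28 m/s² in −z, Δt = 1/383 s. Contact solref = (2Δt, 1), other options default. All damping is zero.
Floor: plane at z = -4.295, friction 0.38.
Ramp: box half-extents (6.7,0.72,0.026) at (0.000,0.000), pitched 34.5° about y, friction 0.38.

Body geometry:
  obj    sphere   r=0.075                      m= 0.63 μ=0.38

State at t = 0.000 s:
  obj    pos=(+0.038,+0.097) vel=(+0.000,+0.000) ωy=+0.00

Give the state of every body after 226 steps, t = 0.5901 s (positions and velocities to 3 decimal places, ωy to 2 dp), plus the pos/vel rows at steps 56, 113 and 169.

State at t = 0.5901 s:
  obj    pos=(+0.577,-0.274) vel=(+1.826,-1.255) ωy=+29.53

Key-timestep trajectory:
   step    t(s)  obj.x    obj.z    obj.vx   obj.vz 
     56  0.1462   +0.071  +0.074  +0.453  -0.311
    113  0.2950   +0.173  +0.004  +0.913  -0.627
    169  0.4413   +0.339  -0.111  +1.365  -0.938


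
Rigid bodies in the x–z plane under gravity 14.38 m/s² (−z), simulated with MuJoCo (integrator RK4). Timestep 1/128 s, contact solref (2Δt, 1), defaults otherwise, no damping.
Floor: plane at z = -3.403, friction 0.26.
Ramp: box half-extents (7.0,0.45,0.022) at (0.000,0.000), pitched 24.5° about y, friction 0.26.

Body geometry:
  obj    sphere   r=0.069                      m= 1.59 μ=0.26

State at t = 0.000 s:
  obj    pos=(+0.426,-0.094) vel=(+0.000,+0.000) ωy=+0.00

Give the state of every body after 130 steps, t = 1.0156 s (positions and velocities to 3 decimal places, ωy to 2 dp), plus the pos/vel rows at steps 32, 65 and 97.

State at t = 1.0156 s:
  obj    pos=(+2.425,-1.005) vel=(+3.937,-1.794) ωy=+62.68

Key-timestep trajectory:
   step    t(s)  obj.x    obj.z    obj.vx   obj.vz 
     32  0.2500   +0.547  -0.149  +0.969  -0.442
     65  0.5078   +0.926  -0.322  +1.968  -0.897
     97  0.7578   +1.539  -0.601  +2.937  -1.339


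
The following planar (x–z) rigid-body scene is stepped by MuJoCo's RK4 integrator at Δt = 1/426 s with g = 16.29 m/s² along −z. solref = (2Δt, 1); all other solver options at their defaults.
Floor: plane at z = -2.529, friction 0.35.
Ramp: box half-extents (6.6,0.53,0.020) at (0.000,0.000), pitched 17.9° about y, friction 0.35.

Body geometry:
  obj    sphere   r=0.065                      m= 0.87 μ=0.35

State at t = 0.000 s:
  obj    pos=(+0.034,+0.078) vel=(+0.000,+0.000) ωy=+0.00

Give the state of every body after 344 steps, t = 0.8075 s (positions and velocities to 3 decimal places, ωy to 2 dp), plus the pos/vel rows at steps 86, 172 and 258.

State at t = 0.8075 s:
  obj    pos=(+1.144,-0.280) vel=(+2.748,-0.888) ωy=+44.43

Key-timestep trajectory:
   step    t(s)  obj.x    obj.z    obj.vx   obj.vz 
     86  0.2019   +0.103  +0.056  +0.687  -0.222
    172  0.4038   +0.312  -0.011  +1.374  -0.444
    258  0.6056   +0.658  -0.123  +2.061  -0.666


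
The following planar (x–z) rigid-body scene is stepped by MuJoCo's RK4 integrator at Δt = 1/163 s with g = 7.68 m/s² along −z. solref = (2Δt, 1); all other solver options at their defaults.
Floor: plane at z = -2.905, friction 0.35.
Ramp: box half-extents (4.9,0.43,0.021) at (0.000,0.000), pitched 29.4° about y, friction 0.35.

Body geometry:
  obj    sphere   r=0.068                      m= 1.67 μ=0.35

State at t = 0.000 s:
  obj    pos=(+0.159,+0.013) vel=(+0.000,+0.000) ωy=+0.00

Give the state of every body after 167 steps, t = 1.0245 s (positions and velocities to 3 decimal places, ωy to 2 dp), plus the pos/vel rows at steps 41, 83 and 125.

State at t = 1.0245 s:
  obj    pos=(+1.390,-0.681) vel=(+2.404,-1.354) ωy=+40.57

Key-timestep trajectory:
   step    t(s)  obj.x    obj.z    obj.vx   obj.vz 
     41  0.2515   +0.233  -0.029  +0.590  -0.333
     83  0.5092   +0.463  -0.159  +1.195  -0.673
    125  0.7669   +0.849  -0.376  +1.799  -1.014


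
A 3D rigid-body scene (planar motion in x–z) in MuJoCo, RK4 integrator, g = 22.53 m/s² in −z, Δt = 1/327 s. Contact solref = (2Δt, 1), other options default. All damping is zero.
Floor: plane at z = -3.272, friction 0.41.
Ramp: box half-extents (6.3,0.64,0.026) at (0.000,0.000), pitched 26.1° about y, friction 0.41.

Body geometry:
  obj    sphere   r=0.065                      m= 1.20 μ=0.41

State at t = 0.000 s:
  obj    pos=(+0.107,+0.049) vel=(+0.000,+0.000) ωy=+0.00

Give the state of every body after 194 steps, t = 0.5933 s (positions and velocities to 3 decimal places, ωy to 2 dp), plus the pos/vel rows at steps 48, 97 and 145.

State at t = 0.5933 s:
  obj    pos=(+1.226,-0.499) vel=(+3.772,-1.848) ωy=+64.61

Key-timestep trajectory:
   step    t(s)  obj.x    obj.z    obj.vx   obj.vz 
     48  0.1468   +0.176  +0.015  +0.933  -0.457
     97  0.2966   +0.387  -0.088  +1.886  -0.924
    145  0.4434   +0.732  -0.257  +2.819  -1.381


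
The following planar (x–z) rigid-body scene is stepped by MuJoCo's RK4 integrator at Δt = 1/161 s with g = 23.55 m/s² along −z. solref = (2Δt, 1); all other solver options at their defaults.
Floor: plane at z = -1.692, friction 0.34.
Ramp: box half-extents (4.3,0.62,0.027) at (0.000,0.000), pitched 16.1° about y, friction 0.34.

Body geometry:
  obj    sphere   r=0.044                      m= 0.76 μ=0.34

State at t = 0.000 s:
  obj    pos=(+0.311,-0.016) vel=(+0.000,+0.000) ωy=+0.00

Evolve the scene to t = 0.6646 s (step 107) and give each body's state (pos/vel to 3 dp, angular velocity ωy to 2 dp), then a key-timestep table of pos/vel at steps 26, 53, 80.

State at t = 0.6646 s:
  obj    pos=(+1.301,-0.302) vel=(+2.978,-0.860) ωy=+70.45

Key-timestep trajectory:
   step    t(s)  obj.x    obj.z    obj.vx   obj.vz 
     26  0.1615   +0.370  -0.033  +0.724  -0.209
     53  0.3292   +0.554  -0.086  +1.475  -0.426
     80  0.4969   +0.864  -0.176  +2.227  -0.643


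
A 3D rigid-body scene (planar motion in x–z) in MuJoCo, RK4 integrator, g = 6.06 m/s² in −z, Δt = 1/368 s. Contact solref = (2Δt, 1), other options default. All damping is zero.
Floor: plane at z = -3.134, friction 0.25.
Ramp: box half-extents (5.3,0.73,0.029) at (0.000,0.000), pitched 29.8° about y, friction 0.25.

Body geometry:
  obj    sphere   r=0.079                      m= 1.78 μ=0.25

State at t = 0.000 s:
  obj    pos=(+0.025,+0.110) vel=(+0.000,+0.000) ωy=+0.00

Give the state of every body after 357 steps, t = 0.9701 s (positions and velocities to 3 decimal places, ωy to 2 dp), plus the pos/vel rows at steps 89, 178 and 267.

State at t = 0.9701 s:
  obj    pos=(+0.904,-0.393) vel=(+1.811,-1.037) ωy=+26.41

Key-timestep trajectory:
   step    t(s)  obj.x    obj.z    obj.vx   obj.vz 
     89  0.2418   +0.080  +0.079  +0.452  -0.259
    178  0.4837   +0.243  -0.015  +0.903  -0.517
    267  0.7255   +0.516  -0.171  +1.354  -0.776


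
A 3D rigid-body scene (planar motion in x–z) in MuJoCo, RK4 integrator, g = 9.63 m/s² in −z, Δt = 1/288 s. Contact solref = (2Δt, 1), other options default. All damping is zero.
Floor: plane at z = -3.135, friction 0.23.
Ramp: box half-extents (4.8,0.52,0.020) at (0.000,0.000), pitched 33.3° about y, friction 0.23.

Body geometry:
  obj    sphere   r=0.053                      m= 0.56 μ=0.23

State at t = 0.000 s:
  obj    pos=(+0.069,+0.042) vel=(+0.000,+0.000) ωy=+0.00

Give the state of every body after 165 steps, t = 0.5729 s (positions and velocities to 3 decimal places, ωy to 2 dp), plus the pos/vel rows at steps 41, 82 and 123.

State at t = 0.5729 s:
  obj    pos=(+0.587,-0.298) vel=(+1.809,-1.188) ωy=+40.81

Key-timestep trajectory:
   step    t(s)  obj.x    obj.z    obj.vx   obj.vz 
     41  0.1424   +0.101  +0.021  +0.450  -0.295
     82  0.2847   +0.197  -0.042  +0.899  -0.590
    123  0.4271   +0.357  -0.147  +1.348  -0.886


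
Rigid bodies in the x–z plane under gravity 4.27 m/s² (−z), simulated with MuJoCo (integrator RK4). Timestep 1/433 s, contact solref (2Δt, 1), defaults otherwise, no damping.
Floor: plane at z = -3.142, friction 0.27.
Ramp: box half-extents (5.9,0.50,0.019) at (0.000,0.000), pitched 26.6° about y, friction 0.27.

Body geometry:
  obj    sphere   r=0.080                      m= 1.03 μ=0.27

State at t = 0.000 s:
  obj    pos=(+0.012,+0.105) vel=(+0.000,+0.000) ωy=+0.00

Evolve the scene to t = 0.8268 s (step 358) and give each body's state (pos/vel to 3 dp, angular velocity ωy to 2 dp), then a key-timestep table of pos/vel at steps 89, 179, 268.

State at t = 0.8268 s:
  obj    pos=(+0.429,-0.104) vel=(+1.010,-0.506) ωy=+14.11

Key-timestep trajectory:
   step    t(s)  obj.x    obj.z    obj.vx   obj.vz 
     89  0.2055   +0.038  +0.092  +0.251  -0.126
    179  0.4134   +0.116  +0.052  +0.505  -0.253
    268  0.6189   +0.246  -0.012  +0.756  -0.378


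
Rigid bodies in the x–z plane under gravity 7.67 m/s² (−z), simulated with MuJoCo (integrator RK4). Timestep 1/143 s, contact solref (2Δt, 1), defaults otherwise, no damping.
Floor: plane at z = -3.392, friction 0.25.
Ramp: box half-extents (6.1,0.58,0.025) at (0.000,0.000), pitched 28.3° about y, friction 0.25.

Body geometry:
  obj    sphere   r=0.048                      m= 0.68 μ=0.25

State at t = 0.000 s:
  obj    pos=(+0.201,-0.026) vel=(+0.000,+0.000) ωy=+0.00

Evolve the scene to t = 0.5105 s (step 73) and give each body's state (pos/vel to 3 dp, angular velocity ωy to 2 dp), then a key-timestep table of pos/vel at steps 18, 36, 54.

State at t = 0.5105 s:
  obj    pos=(+0.499,-0.186) vel=(+1.168,-0.629) ωy=+27.60

Key-timestep trajectory:
   step    t(s)  obj.x    obj.z    obj.vx   obj.vz 
     18  0.1259   +0.219  -0.035  +0.288  -0.155
     36  0.2517   +0.274  -0.065  +0.576  -0.310
     54  0.3776   +0.364  -0.113  +0.864  -0.465


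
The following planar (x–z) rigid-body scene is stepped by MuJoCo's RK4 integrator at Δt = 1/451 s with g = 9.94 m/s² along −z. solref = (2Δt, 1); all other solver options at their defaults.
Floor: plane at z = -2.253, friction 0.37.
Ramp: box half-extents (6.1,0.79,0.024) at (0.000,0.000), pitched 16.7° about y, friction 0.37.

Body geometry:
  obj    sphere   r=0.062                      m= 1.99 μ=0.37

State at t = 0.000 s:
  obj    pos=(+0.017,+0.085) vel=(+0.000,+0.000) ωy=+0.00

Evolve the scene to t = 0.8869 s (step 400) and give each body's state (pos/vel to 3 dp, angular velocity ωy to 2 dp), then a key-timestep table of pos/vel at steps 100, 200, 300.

State at t = 0.8869 s:
  obj    pos=(+0.786,-0.146) vel=(+1.733,-0.520) ωy=+29.18

Key-timestep trajectory:
   step    t(s)  obj.x    obj.z    obj.vx   obj.vz 
    100  0.2217   +0.065  +0.070  +0.433  -0.130
    200  0.4435   +0.209  +0.027  +0.867  -0.260
    300  0.6652   +0.449  -0.045  +1.300  -0.390
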